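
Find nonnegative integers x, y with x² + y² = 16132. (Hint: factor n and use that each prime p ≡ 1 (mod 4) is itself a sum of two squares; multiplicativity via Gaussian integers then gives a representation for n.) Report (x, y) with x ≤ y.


Step 1: Factor n = 16132 = 2^2 · 37 · 109.
Step 2: Check the mod-4 condition on each prime factor: 2 = 2 (special); 37 ≡ 1 (mod 4), exponent 1; 109 ≡ 1 (mod 4), exponent 1.
All primes ≡ 3 (mod 4) appear to even exponent (or don't appear), so by the two-squares theorem n IS expressible as a sum of two squares.
Step 3: Build a representation. Group n = k² · m with k = 2 and m = 37 · 109 = 4033 (a product of primes ≡ 1 (mod 4)); a representation of m scales to one of n via (k·x)² + (k·y)² = k²(x² + y²). Each prime p ≡ 1 (mod 4) is itself a sum of two squares; find a² by testing p − a² for a perfect square:
  37: 37 − 1² = 36 = 6² ⇒ 37 = 1² + 6².
  109: 109 − 1² = 108, 109 − 2² = 105, 109 − 3² = 100 = 10² ⇒ 109 = 3² + 10².
  Combine using the Brahmagupta–Fibonacci identity (a² + b²)(c² + d²) = (ac − bd)² + (ad + bc)² = (ac + bd)² + (ad − bc)²:
  37 · 109 = 4033: from (1² + 6²)(3² + 10²), take (1·3 − 6·10, 1·10 + 6·3) = (3 − 60, 10 + 18) = (-57, 28); dropping signs (only squares matter) gives (57, 28); check 57² + 28² = 3249 + 784 = 4033 ✓.
  Scale by k = 2: (2·57, 2·28) = (114, 56).
Step 4: Order so x ≤ y and verify: 56² + 114² = 3136 + 12996 = 16132 = n. ✓

n = 16132 = 56² + 114² (one valid representation with x ≤ y).


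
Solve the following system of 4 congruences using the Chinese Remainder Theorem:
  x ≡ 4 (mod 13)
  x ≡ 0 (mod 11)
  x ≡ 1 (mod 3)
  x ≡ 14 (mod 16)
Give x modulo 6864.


Product of moduli M = 13 · 11 · 3 · 16 = 6864.
Merge one congruence at a time:
  Start: x ≡ 4 (mod 13).
  Combine with x ≡ 0 (mod 11); new modulus lcm = 143.
    Write x = 4 + 13·t and substitute into x ≡ 0 (mod 11): 13·t ≡ 0 − 4 = -4 (mod 11).
    Reduce coefficients mod 11: 2·t ≡ 7 (mod 11).
    The inverse of 2 mod 11 is 6 (since 2·6 = 12 = 1·11 + 1), so t ≡ 6·7 = 42 ≡ 9 (mod 11).
    Then x = 4 + 13·9 = 121, valid modulo lcm(13, 11) = 143: x ≡ 121 (mod 143).
  Combine with x ≡ 1 (mod 3); new modulus lcm = 429.
    Write x = 121 + 143·t and substitute into x ≡ 1 (mod 3): 143·t ≡ 1 − 121 = -120 (mod 3).
    Reduce coefficients mod 3: 2·t ≡ 0 (mod 3).
    The inverse of 2 mod 3 is 2 (since 2·2 = 4 = 1·3 + 1), so t ≡ 2·0 = 0 ≡ 0 (mod 3).
    Then x = 121 + 143·0 = 121, valid modulo lcm(143, 3) = 429: x ≡ 121 (mod 429).
  Combine with x ≡ 14 (mod 16); new modulus lcm = 6864.
    Write x = 121 + 429·t and substitute into x ≡ 14 (mod 16): 429·t ≡ 14 − 121 = -107 (mod 16).
    Reduce coefficients mod 16: 13·t ≡ 5 (mod 16).
    The inverse of 13 mod 16 is 5 (since 13·5 = 65 = 4·16 + 1), so t ≡ 5·5 = 25 ≡ 9 (mod 16).
    Then x = 121 + 429·9 = 3982, valid modulo lcm(429, 16) = 6864: x ≡ 3982 (mod 6864).
Verify against each original: 3982 mod 13 = 4, 3982 mod 11 = 0, 3982 mod 3 = 1, 3982 mod 16 = 14.

x ≡ 3982 (mod 6864).


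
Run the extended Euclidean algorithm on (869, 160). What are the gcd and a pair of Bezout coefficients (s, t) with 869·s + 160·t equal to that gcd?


Euclidean algorithm on (869, 160) — divide until remainder is 0:
  869 = 5 · 160 + 69
  160 = 2 · 69 + 22
  69 = 3 · 22 + 3
  22 = 7 · 3 + 1
  3 = 3 · 1 + 0
gcd(869, 160) = 1.
Track Bezout coefficients alongside the remainders: start with r₀ = 869 = a·1 + b·0 (s = 1, t = 0) and r₁ = 160 = a·0 + b·1 (s = 0, t = 1); each new remainder r_{k+1} = r_{k-1} − q_k·r_k inherits s_{k+1} = s_{k-1} − q_k·s_k, t_{k+1} = t_{k-1} − q_k·t_k, so r_k = a·s_k + b·t_k at every step:
  q = 5: r = 69, s = 1 − 5·0 = 1, t = 0 − 5·1 = -5  (check: 869·1 + 160·(-5) = 69)
  q = 2: r = 22, s = 0 − 2·1 = -2, t = 1 − 2·(-5) = 11  (check: 869·(-2) + 160·11 = 22)
  q = 3: r = 3, s = 1 − 3·(-2) = 7, t = -5 − 3·11 = -38  (check: 869·7 + 160·(-38) = 3)
  q = 7: r = 1, s = -2 − 7·7 = -51, t = 11 − 7·(-38) = 277  (check: 869·(-51) + 160·277 = 1)
The row with r = 1 (the gcd) gives the Bezout coefficients s = -51, t = 277.
Result: 869 · (-51) + 160 · (277) = 1.

gcd(869, 160) = 1; s = -51, t = 277 (check: 869·(-51) + 160·277 = 1).


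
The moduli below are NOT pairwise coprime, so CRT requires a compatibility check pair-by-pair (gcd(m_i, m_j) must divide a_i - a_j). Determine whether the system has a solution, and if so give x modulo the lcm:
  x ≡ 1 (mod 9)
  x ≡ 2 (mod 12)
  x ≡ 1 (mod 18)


Moduli 9, 12, 18 are not pairwise coprime, so CRT works modulo lcm(m_i) when all pairwise compatibility conditions hold.
Pairwise compatibility: gcd(m_i, m_j) must divide a_i - a_j for every pair.
Merge one congruence at a time:
  Start: x ≡ 1 (mod 9).
  Combine with x ≡ 2 (mod 12): gcd(9, 12) = 3, and 2 - 1 = 1 is NOT divisible by 3.
    ⇒ system is inconsistent (no integer solution).

No solution (the system is inconsistent).


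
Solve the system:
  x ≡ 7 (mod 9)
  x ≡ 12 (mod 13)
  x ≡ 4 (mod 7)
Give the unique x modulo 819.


Moduli 9, 13, 7 are pairwise coprime; by CRT there is a unique solution modulo M = 9 · 13 · 7 = 819.
Solve pairwise, accumulating the modulus:
  Start with x ≡ 7 (mod 9).
  Combine with x ≡ 12 (mod 13): since gcd(9, 13) = 1, we get a unique residue mod 117.
    Write x = 7 + 9·t and substitute into x ≡ 12 (mod 13): 9·t ≡ 12 − 7 = 5 (mod 13).
    The inverse of 9 mod 13 is 3 (since 9·3 = 27 = 2·13 + 1), so t ≡ 3·5 = 15 ≡ 2 (mod 13).
    Then x = 7 + 9·2 = 25, valid modulo lcm(9, 13) = 117: x ≡ 25 (mod 117).
  Combine with x ≡ 4 (mod 7): since gcd(117, 7) = 1, we get a unique residue mod 819.
    Write x = 25 + 117·t and substitute into x ≡ 4 (mod 7): 117·t ≡ 4 − 25 = -21 (mod 7).
    Reduce coefficients mod 7: 5·t ≡ 0 (mod 7).
    The inverse of 5 mod 7 is 3 (since 5·3 = 15 = 2·7 + 1), so t ≡ 3·0 = 0 ≡ 0 (mod 7).
    Then x = 25 + 117·0 = 25, valid modulo lcm(117, 7) = 819: x ≡ 25 (mod 819).
Verify: 25 mod 9 = 7 ✓, 25 mod 13 = 12 ✓, 25 mod 7 = 4 ✓.

x ≡ 25 (mod 819).


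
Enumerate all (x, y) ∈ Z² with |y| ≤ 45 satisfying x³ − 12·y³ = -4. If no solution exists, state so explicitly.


The equation is x³ - 12y³ = -4. For fixed y, x³ = 12·y³ − 4, so a solution requires the RHS to be a perfect cube.
Strategy: iterate y from -45 to 45, compute RHS = 12·y³ − 4, and check whether it is a (positive or negative) perfect cube.
Check small values of y:
  y = 0: RHS = -4 is not a perfect cube.
  y = 1: RHS = 8 = (2)³ ⇒ x = 2 works.
  y = -1: RHS = -16 is not a perfect cube.
  y = 2: RHS = 92 is not a perfect cube.
  y = -2: RHS = -100 is not a perfect cube.
  y = 3: RHS = 320 is not a perfect cube.
  y = -3: RHS = -328 is not a perfect cube.
Continuing the search up to |y| = 45 finds no further solutions beyond those listed.
Collected solutions: (2, 1).

Solutions (with |y| ≤ 45): (2, 1).


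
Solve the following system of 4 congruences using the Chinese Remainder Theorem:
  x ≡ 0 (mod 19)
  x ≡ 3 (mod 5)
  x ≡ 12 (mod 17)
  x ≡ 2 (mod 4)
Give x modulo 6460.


Product of moduli M = 19 · 5 · 17 · 4 = 6460.
Merge one congruence at a time:
  Start: x ≡ 0 (mod 19).
  Combine with x ≡ 3 (mod 5); new modulus lcm = 95.
    Write x = 0 + 19·t and substitute into x ≡ 3 (mod 5): 19·t ≡ 3 − 0 = 3 (mod 5).
    Reduce coefficients mod 5: 4·t ≡ 3 (mod 5).
    The inverse of 4 mod 5 is 4 (since 4·4 = 16 = 3·5 + 1), so t ≡ 4·3 = 12 ≡ 2 (mod 5).
    Then x = 0 + 19·2 = 38, valid modulo lcm(19, 5) = 95: x ≡ 38 (mod 95).
  Combine with x ≡ 12 (mod 17); new modulus lcm = 1615.
    Write x = 38 + 95·t and substitute into x ≡ 12 (mod 17): 95·t ≡ 12 − 38 = -26 (mod 17).
    Reduce coefficients mod 17: 10·t ≡ 8 (mod 17).
    The inverse of 10 mod 17 is 12 (since 10·12 = 120 = 7·17 + 1), so t ≡ 12·8 = 96 ≡ 11 (mod 17).
    Then x = 38 + 95·11 = 1083, valid modulo lcm(95, 17) = 1615: x ≡ 1083 (mod 1615).
  Combine with x ≡ 2 (mod 4); new modulus lcm = 6460.
    Write x = 1083 + 1615·t and substitute into x ≡ 2 (mod 4): 1615·t ≡ 2 − 1083 = -1081 (mod 4).
    Reduce coefficients mod 4: 3·t ≡ 3 (mod 4).
    The inverse of 3 mod 4 is 3 (since 3·3 = 9 = 2·4 + 1), so t ≡ 3·3 = 9 ≡ 1 (mod 4).
    Then x = 1083 + 1615·1 = 2698, valid modulo lcm(1615, 4) = 6460: x ≡ 2698 (mod 6460).
Verify against each original: 2698 mod 19 = 0, 2698 mod 5 = 3, 2698 mod 17 = 12, 2698 mod 4 = 2.

x ≡ 2698 (mod 6460).


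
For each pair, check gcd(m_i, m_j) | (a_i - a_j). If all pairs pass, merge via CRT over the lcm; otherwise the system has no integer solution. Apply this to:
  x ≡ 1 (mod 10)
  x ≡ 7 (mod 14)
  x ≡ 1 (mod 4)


Moduli 10, 14, 4 are not pairwise coprime, so CRT works modulo lcm(m_i) when all pairwise compatibility conditions hold.
Pairwise compatibility: gcd(m_i, m_j) must divide a_i - a_j for every pair.
Merge one congruence at a time:
  Start: x ≡ 1 (mod 10).
  Combine with x ≡ 7 (mod 14): gcd(10, 14) = 2; 7 - 1 = 6, which IS divisible by 2, so compatible.
    Write x = 1 + 10·t and substitute into x ≡ 7 (mod 14): 10·t ≡ 7 − 1 = 6 (mod 14).
    Divide the congruence (and modulus) by g = 2: 5·t ≡ 3 (mod 7).
    The inverse of 5 mod 7 is 3 (since 5·3 = 15 = 2·7 + 1), so t ≡ 3·3 = 9 ≡ 2 (mod 7).
    Then x = 1 + 10·2 = 21, valid modulo lcm(10, 14) = 70: x ≡ 21 (mod 70).
  Combine with x ≡ 1 (mod 4): gcd(70, 4) = 2; 1 - 21 = -20, which IS divisible by 2, so compatible.
    Write x = 21 + 70·t and substitute into x ≡ 1 (mod 4): 70·t ≡ 1 − 21 = -20 (mod 4).
    Divide the congruence (and modulus) by g = 2: 35·t ≡ -10 (mod 2).
    Reduce coefficients mod 2: 1·t ≡ 0 (mod 2).
    So t ≡ 0 (mod 2).
    Then x = 21 + 70·0 = 21, valid modulo lcm(70, 4) = 140: x ≡ 21 (mod 140).
Verify: 21 mod 10 = 1, 21 mod 14 = 7, 21 mod 4 = 1.

x ≡ 21 (mod 140).


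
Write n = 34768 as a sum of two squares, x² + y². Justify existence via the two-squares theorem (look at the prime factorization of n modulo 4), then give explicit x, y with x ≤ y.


Step 1: Factor n = 34768 = 2^4 · 41 · 53.
Step 2: Check the mod-4 condition on each prime factor: 2 = 2 (special); 41 ≡ 1 (mod 4), exponent 1; 53 ≡ 1 (mod 4), exponent 1.
All primes ≡ 3 (mod 4) appear to even exponent (or don't appear), so by the two-squares theorem n IS expressible as a sum of two squares.
Step 3: Build a representation. Group n = k² · m with k = 4 and m = 41 · 53 = 2173 (a product of primes ≡ 1 (mod 4)); a representation of m scales to one of n via (k·x)² + (k·y)² = k²(x² + y²). Each prime p ≡ 1 (mod 4) is itself a sum of two squares; find a² by testing p − a² for a perfect square:
  41: 41 − 1² = 40, 41 − 2² = 37, 41 − 3² = 32, 41 − 4² = 25 = 5² ⇒ 41 = 4² + 5².
  53: 53 − 1² = 52, 53 − 2² = 49 = 7² ⇒ 53 = 2² + 7².
  Combine using the Brahmagupta–Fibonacci identity (a² + b²)(c² + d²) = (ac − bd)² + (ad + bc)² = (ac + bd)² + (ad − bc)²:
  41 · 53 = 2173: from (4² + 5²)(2² + 7²), take (4·2 − 5·7, 4·7 + 5·2) = (8 − 35, 28 + 10) = (-27, 38); dropping signs (only squares matter) gives (27, 38); check 27² + 38² = 729 + 1444 = 2173 ✓.
  Scale by k = 4: (4·27, 4·38) = (108, 152).
Step 4: Order so x ≤ y and verify: 108² + 152² = 11664 + 23104 = 34768 = n. ✓

n = 34768 = 108² + 152² (one valid representation with x ≤ y).


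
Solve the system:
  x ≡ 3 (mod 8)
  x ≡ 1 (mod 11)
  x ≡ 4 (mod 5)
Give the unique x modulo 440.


Moduli 8, 11, 5 are pairwise coprime; by CRT there is a unique solution modulo M = 8 · 11 · 5 = 440.
Solve pairwise, accumulating the modulus:
  Start with x ≡ 3 (mod 8).
  Combine with x ≡ 1 (mod 11): since gcd(8, 11) = 1, we get a unique residue mod 88.
    Write x = 3 + 8·t and substitute into x ≡ 1 (mod 11): 8·t ≡ 1 − 3 = -2 (mod 11).
    Reduce coefficients mod 11: 8·t ≡ 9 (mod 11).
    The inverse of 8 mod 11 is 7 (since 8·7 = 56 = 5·11 + 1), so t ≡ 7·9 = 63 ≡ 8 (mod 11).
    Then x = 3 + 8·8 = 67, valid modulo lcm(8, 11) = 88: x ≡ 67 (mod 88).
  Combine with x ≡ 4 (mod 5): since gcd(88, 5) = 1, we get a unique residue mod 440.
    Write x = 67 + 88·t and substitute into x ≡ 4 (mod 5): 88·t ≡ 4 − 67 = -63 (mod 5).
    Reduce coefficients mod 5: 3·t ≡ 2 (mod 5).
    The inverse of 3 mod 5 is 2 (since 3·2 = 6 = 1·5 + 1), so t ≡ 2·2 = 4 ≡ 4 (mod 5).
    Then x = 67 + 88·4 = 419, valid modulo lcm(88, 5) = 440: x ≡ 419 (mod 440).
Verify: 419 mod 8 = 3 ✓, 419 mod 11 = 1 ✓, 419 mod 5 = 4 ✓.

x ≡ 419 (mod 440).


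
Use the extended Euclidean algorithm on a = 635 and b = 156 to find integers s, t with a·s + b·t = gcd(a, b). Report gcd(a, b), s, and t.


Euclidean algorithm on (635, 156) — divide until remainder is 0:
  635 = 4 · 156 + 11
  156 = 14 · 11 + 2
  11 = 5 · 2 + 1
  2 = 2 · 1 + 0
gcd(635, 156) = 1.
Track Bezout coefficients alongside the remainders: start with r₀ = 635 = a·1 + b·0 (s = 1, t = 0) and r₁ = 156 = a·0 + b·1 (s = 0, t = 1); each new remainder r_{k+1} = r_{k-1} − q_k·r_k inherits s_{k+1} = s_{k-1} − q_k·s_k, t_{k+1} = t_{k-1} − q_k·t_k, so r_k = a·s_k + b·t_k at every step:
  q = 4: r = 11, s = 1 − 4·0 = 1, t = 0 − 4·1 = -4  (check: 635·1 + 156·(-4) = 11)
  q = 14: r = 2, s = 0 − 14·1 = -14, t = 1 − 14·(-4) = 57  (check: 635·(-14) + 156·57 = 2)
  q = 5: r = 1, s = 1 − 5·(-14) = 71, t = -4 − 5·57 = -289  (check: 635·71 + 156·(-289) = 1)
The row with r = 1 (the gcd) gives the Bezout coefficients s = 71, t = -289.
Result: 635 · (71) + 156 · (-289) = 1.

gcd(635, 156) = 1; s = 71, t = -289 (check: 635·71 + 156·(-289) = 1).


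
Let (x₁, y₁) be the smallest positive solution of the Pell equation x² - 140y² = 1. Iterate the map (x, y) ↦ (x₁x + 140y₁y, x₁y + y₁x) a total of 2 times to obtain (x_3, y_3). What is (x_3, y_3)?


Step 1: Find the fundamental solution (x₁, y₁) of x² - 140y² = 1.
  Expand √140 as a continued fraction. a₀ = ⌊√140⌋ = 11; iterate m_{k+1} = d_k·a_k − m_k, d_{k+1} = (140 − m_{k+1}²)/d_k, a_{k+1} = ⌊(a₀ + m_{k+1})/d_{k+1}⌋ (starting m₀ = 0, d₀ = 1), with convergents p_k = a_k·p_{k-1} + p_{k-2}, q_k = a_k·q_{k-1} + q_{k-2} (p₋₁ = 1, q₋₁ = 0):
  k = 0: a₀ = 11; p₀/q₀ = 11/1; p₀² − 140·q₀² = 121 − 140 = -19.
  k = 1: m = 11, d = 19, a = ⌊(11 + 11)/19⌋ = 1; p/q = (1·11 + 1)/(1·1 + 0) = 12/1; p² − 140·q² = 144 − 140 = 4.
  k = 2: m = 8, d = 4, a = ⌊(11 + 8)/4⌋ = 4; p/q = (4·12 + 11)/(4·1 + 1) = 59/5; p² − 140·q² = 3481 − 3500 = -19.
  k = 3: m = 8, d = 19, a = ⌊(11 + 8)/19⌋ = 1; p/q = (1·59 + 12)/(1·5 + 1) = 71/6; p² − 140·q² = 5041 − 5040 = 1.
  The first convergent with p² − 140·q² = 1 gives the fundamental solution (x₁, y₁) = (71, 6).
Step 2: Apply the recurrence (x_{n+1}, y_{n+1}) = (x₁x_n + 140y₁y_n, x₁y_n + y₁x_n) repeatedly.
  From (x_1, y_1) = (71, 6): x_2 = 71·71 + 140·6·6 = 10081; y_2 = 71·6 + 6·71 = 852.
  From (x_2, y_2) = (10081, 852): x_3 = 71·10081 + 140·6·852 = 1431431; y_3 = 71·852 + 6·10081 = 120978.
Step 3: Verify x_3² - 140·y_3² = 2048994707761 - 2048994707760 = 1 (should be 1). ✓

(x_1, y_1) = (71, 6); (x_3, y_3) = (1431431, 120978).


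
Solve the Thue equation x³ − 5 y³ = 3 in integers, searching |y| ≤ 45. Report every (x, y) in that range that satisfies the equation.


The equation is x³ - 5y³ = 3. For fixed y, x³ = 5·y³ + 3, so a solution requires the RHS to be a perfect cube.
Strategy: iterate y from -45 to 45, compute RHS = 5·y³ + 3, and check whether it is a (positive or negative) perfect cube.
Check small values of y:
  y = 0: RHS = 3 is not a perfect cube.
  y = 1: RHS = 8 = (2)³ ⇒ x = 2 works.
  y = -1: RHS = -2 is not a perfect cube.
  y = 2: RHS = 43 is not a perfect cube.
  y = -2: RHS = -37 is not a perfect cube.
  y = 3: RHS = 138 is not a perfect cube.
  y = -3: RHS = -132 is not a perfect cube.
Continuing the search up to |y| = 45 finds no further solutions beyond those listed.
Collected solutions: (2, 1).

Solutions (with |y| ≤ 45): (2, 1).


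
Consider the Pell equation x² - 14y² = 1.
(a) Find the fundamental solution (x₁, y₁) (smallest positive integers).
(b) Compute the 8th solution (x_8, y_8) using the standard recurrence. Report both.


Step 1: Find the fundamental solution (x₁, y₁) of x² - 14y² = 1.
  Expand √14 as a continued fraction. a₀ = ⌊√14⌋ = 3; iterate m_{k+1} = d_k·a_k − m_k, d_{k+1} = (14 − m_{k+1}²)/d_k, a_{k+1} = ⌊(a₀ + m_{k+1})/d_{k+1}⌋ (starting m₀ = 0, d₀ = 1), with convergents p_k = a_k·p_{k-1} + p_{k-2}, q_k = a_k·q_{k-1} + q_{k-2} (p₋₁ = 1, q₋₁ = 0):
  k = 0: a₀ = 3; p₀/q₀ = 3/1; p₀² − 14·q₀² = 9 − 14 = -5.
  k = 1: m = 3, d = 5, a = ⌊(3 + 3)/5⌋ = 1; p/q = (1·3 + 1)/(1·1 + 0) = 4/1; p² − 14·q² = 16 − 14 = 2.
  k = 2: m = 2, d = 2, a = ⌊(3 + 2)/2⌋ = 2; p/q = (2·4 + 3)/(2·1 + 1) = 11/3; p² − 14·q² = 121 − 126 = -5.
  k = 3: m = 2, d = 5, a = ⌊(3 + 2)/5⌋ = 1; p/q = (1·11 + 4)/(1·3 + 1) = 15/4; p² − 14·q² = 225 − 224 = 1.
  The first convergent with p² − 14·q² = 1 gives the fundamental solution (x₁, y₁) = (15, 4).
Step 2: Apply the recurrence (x_{n+1}, y_{n+1}) = (x₁x_n + 14y₁y_n, x₁y_n + y₁x_n) repeatedly.
  From (x_1, y_1) = (15, 4): x_2 = 15·15 + 14·4·4 = 449; y_2 = 15·4 + 4·15 = 120.
  From (x_2, y_2) = (449, 120): x_3 = 15·449 + 14·4·120 = 13455; y_3 = 15·120 + 4·449 = 3596.
  From (x_3, y_3) = (13455, 3596): x_4 = 15·13455 + 14·4·3596 = 403201; y_4 = 15·3596 + 4·13455 = 107760.
  From (x_4, y_4) = (403201, 107760): x_5 = 15·403201 + 14·4·107760 = 12082575; y_5 = 15·107760 + 4·403201 = 3229204.
  From (x_5, y_5) = (12082575, 3229204): x_6 = 15·12082575 + 14·4·3229204 = 362074049; y_6 = 15·3229204 + 4·12082575 = 96768360.
  From (x_6, y_6) = (362074049, 96768360): x_7 = 15·362074049 + 14·4·96768360 = 10850138895; y_7 = 15·96768360 + 4·362074049 = 2899821596.
  From (x_7, y_7) = (10850138895, 2899821596): x_8 = 15·10850138895 + 14·4·2899821596 = 325142092801; y_8 = 15·2899821596 + 4·10850138895 = 86897879520.
Step 3: Verify x_8² - 14·y_8² = 105717380511014096025601 - 105717380511014096025600 = 1 (should be 1). ✓

(x_1, y_1) = (15, 4); (x_8, y_8) = (325142092801, 86897879520).


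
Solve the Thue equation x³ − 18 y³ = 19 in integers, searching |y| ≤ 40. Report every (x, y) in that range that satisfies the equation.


The equation is x³ - 18y³ = 19. For fixed y, x³ = 18·y³ + 19, so a solution requires the RHS to be a perfect cube.
Strategy: iterate y from -40 to 40, compute RHS = 18·y³ + 19, and check whether it is a (positive or negative) perfect cube.
Check small values of y:
  y = 0: RHS = 19 is not a perfect cube.
  y = 1: RHS = 37 is not a perfect cube.
  y = -1: RHS = 1 = (1)³ ⇒ x = 1 works.
  y = 2: RHS = 163 is not a perfect cube.
  y = -2: RHS = -125 = (-5)³ ⇒ x = -5 works.
  y = 3: RHS = 505 is not a perfect cube.
  y = -3: RHS = -467 is not a perfect cube.
Continuing the search up to |y| = 40 finds no further solutions beyond those listed.
Collected solutions: (1, -1), (-5, -2).

Solutions (with |y| ≤ 40): (1, -1), (-5, -2).


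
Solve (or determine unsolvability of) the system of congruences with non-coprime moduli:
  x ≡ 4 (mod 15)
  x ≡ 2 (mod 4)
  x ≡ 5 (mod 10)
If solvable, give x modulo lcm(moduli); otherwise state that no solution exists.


Moduli 15, 4, 10 are not pairwise coprime, so CRT works modulo lcm(m_i) when all pairwise compatibility conditions hold.
Pairwise compatibility: gcd(m_i, m_j) must divide a_i - a_j for every pair.
Merge one congruence at a time:
  Start: x ≡ 4 (mod 15).
  Combine with x ≡ 2 (mod 4): gcd(15, 4) = 1; 2 - 4 = -2, which IS divisible by 1, so compatible.
    Write x = 4 + 15·t and substitute into x ≡ 2 (mod 4): 15·t ≡ 2 − 4 = -2 (mod 4).
    Reduce coefficients mod 4: 3·t ≡ 2 (mod 4).
    The inverse of 3 mod 4 is 3 (since 3·3 = 9 = 2·4 + 1), so t ≡ 3·2 = 6 ≡ 2 (mod 4).
    Then x = 4 + 15·2 = 34, valid modulo lcm(15, 4) = 60: x ≡ 34 (mod 60).
  Combine with x ≡ 5 (mod 10): gcd(60, 10) = 10, and 5 - 34 = -29 is NOT divisible by 10.
    ⇒ system is inconsistent (no integer solution).

No solution (the system is inconsistent).


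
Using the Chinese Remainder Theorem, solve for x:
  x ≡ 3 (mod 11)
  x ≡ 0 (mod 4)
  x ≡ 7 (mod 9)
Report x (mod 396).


Moduli 11, 4, 9 are pairwise coprime; by CRT there is a unique solution modulo M = 11 · 4 · 9 = 396.
Solve pairwise, accumulating the modulus:
  Start with x ≡ 3 (mod 11).
  Combine with x ≡ 0 (mod 4): since gcd(11, 4) = 1, we get a unique residue mod 44.
    Write x = 3 + 11·t and substitute into x ≡ 0 (mod 4): 11·t ≡ 0 − 3 = -3 (mod 4).
    Reduce coefficients mod 4: 3·t ≡ 1 (mod 4).
    The inverse of 3 mod 4 is 3 (since 3·3 = 9 = 2·4 + 1), so t ≡ 3·1 = 3 ≡ 3 (mod 4).
    Then x = 3 + 11·3 = 36, valid modulo lcm(11, 4) = 44: x ≡ 36 (mod 44).
  Combine with x ≡ 7 (mod 9): since gcd(44, 9) = 1, we get a unique residue mod 396.
    Write x = 36 + 44·t and substitute into x ≡ 7 (mod 9): 44·t ≡ 7 − 36 = -29 (mod 9).
    Reduce coefficients mod 9: 8·t ≡ 7 (mod 9).
    The inverse of 8 mod 9 is 8 (since 8·8 = 64 = 7·9 + 1), so t ≡ 8·7 = 56 ≡ 2 (mod 9).
    Then x = 36 + 44·2 = 124, valid modulo lcm(44, 9) = 396: x ≡ 124 (mod 396).
Verify: 124 mod 11 = 3 ✓, 124 mod 4 = 0 ✓, 124 mod 9 = 7 ✓.

x ≡ 124 (mod 396).


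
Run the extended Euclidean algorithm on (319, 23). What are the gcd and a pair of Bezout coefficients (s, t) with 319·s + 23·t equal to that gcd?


Euclidean algorithm on (319, 23) — divide until remainder is 0:
  319 = 13 · 23 + 20
  23 = 1 · 20 + 3
  20 = 6 · 3 + 2
  3 = 1 · 2 + 1
  2 = 2 · 1 + 0
gcd(319, 23) = 1.
Track Bezout coefficients alongside the remainders: start with r₀ = 319 = a·1 + b·0 (s = 1, t = 0) and r₁ = 23 = a·0 + b·1 (s = 0, t = 1); each new remainder r_{k+1} = r_{k-1} − q_k·r_k inherits s_{k+1} = s_{k-1} − q_k·s_k, t_{k+1} = t_{k-1} − q_k·t_k, so r_k = a·s_k + b·t_k at every step:
  q = 13: r = 20, s = 1 − 13·0 = 1, t = 0 − 13·1 = -13  (check: 319·1 + 23·(-13) = 20)
  q = 1: r = 3, s = 0 − 1·1 = -1, t = 1 − 1·(-13) = 14  (check: 319·(-1) + 23·14 = 3)
  q = 6: r = 2, s = 1 − 6·(-1) = 7, t = -13 − 6·14 = -97  (check: 319·7 + 23·(-97) = 2)
  q = 1: r = 1, s = -1 − 1·7 = -8, t = 14 − 1·(-97) = 111  (check: 319·(-8) + 23·111 = 1)
The row with r = 1 (the gcd) gives the Bezout coefficients s = -8, t = 111.
Result: 319 · (-8) + 23 · (111) = 1.

gcd(319, 23) = 1; s = -8, t = 111 (check: 319·(-8) + 23·111 = 1).


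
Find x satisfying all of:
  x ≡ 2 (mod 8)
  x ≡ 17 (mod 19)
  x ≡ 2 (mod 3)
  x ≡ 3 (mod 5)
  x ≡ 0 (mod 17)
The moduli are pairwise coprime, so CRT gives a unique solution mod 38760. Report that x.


Product of moduli M = 8 · 19 · 3 · 5 · 17 = 38760.
Merge one congruence at a time:
  Start: x ≡ 2 (mod 8).
  Combine with x ≡ 17 (mod 19); new modulus lcm = 152.
    Write x = 2 + 8·t and substitute into x ≡ 17 (mod 19): 8·t ≡ 17 − 2 = 15 (mod 19).
    The inverse of 8 mod 19 is 12 (since 8·12 = 96 = 5·19 + 1), so t ≡ 12·15 = 180 ≡ 9 (mod 19).
    Then x = 2 + 8·9 = 74, valid modulo lcm(8, 19) = 152: x ≡ 74 (mod 152).
  Combine with x ≡ 2 (mod 3); new modulus lcm = 456.
    Write x = 74 + 152·t and substitute into x ≡ 2 (mod 3): 152·t ≡ 2 − 74 = -72 (mod 3).
    Reduce coefficients mod 3: 2·t ≡ 0 (mod 3).
    The inverse of 2 mod 3 is 2 (since 2·2 = 4 = 1·3 + 1), so t ≡ 2·0 = 0 ≡ 0 (mod 3).
    Then x = 74 + 152·0 = 74, valid modulo lcm(152, 3) = 456: x ≡ 74 (mod 456).
  Combine with x ≡ 3 (mod 5); new modulus lcm = 2280.
    Write x = 74 + 456·t and substitute into x ≡ 3 (mod 5): 456·t ≡ 3 − 74 = -71 (mod 5).
    Reduce coefficients mod 5: 1·t ≡ 4 (mod 5).
    So t ≡ 4 (mod 5).
    Then x = 74 + 456·4 = 1898, valid modulo lcm(456, 5) = 2280: x ≡ 1898 (mod 2280).
  Combine with x ≡ 0 (mod 17); new modulus lcm = 38760.
    Write x = 1898 + 2280·t and substitute into x ≡ 0 (mod 17): 2280·t ≡ 0 − 1898 = -1898 (mod 17).
    Reduce coefficients mod 17: 2·t ≡ 6 (mod 17).
    The inverse of 2 mod 17 is 9 (since 2·9 = 18 = 1·17 + 1), so t ≡ 9·6 = 54 ≡ 3 (mod 17).
    Then x = 1898 + 2280·3 = 8738, valid modulo lcm(2280, 17) = 38760: x ≡ 8738 (mod 38760).
Verify against each original: 8738 mod 8 = 2, 8738 mod 19 = 17, 8738 mod 3 = 2, 8738 mod 5 = 3, 8738 mod 17 = 0.

x ≡ 8738 (mod 38760).


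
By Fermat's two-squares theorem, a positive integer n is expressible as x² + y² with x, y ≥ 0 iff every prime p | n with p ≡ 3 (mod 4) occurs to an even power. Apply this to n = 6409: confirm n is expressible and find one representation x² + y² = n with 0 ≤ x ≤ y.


Step 1: Factor n = 6409 = 13 · 17 · 29.
Step 2: Check the mod-4 condition on each prime factor: 13 ≡ 1 (mod 4), exponent 1; 17 ≡ 1 (mod 4), exponent 1; 29 ≡ 1 (mod 4), exponent 1.
All primes ≡ 3 (mod 4) appear to even exponent (or don't appear), so by the two-squares theorem n IS expressible as a sum of two squares.
Step 3: Build a representation. Here n = 13 · 17 · 29 is a product of primes ≡ 1 (mod 4). Each prime p ≡ 1 (mod 4) is itself a sum of two squares; find a² by testing p − a² for a perfect square:
  13: 13 − 1² = 12, 13 − 2² = 9 = 3² ⇒ 13 = 2² + 3².
  17: 17 − 1² = 16 = 4² ⇒ 17 = 1² + 4².
  29: 29 − 1² = 28, 29 − 2² = 25 = 5² ⇒ 29 = 2² + 5².
  Combine using the Brahmagupta–Fibonacci identity (a² + b²)(c² + d²) = (ac − bd)² + (ad + bc)² = (ac + bd)² + (ad − bc)²:
  13 · 17 = 221: from (2² + 3²)(1² + 4²), take (2·1 − 3·4, 2·4 + 3·1) = (2 − 12, 8 + 3) = (-10, 11); dropping signs (only squares matter) gives (10, 11); check 10² + 11² = 100 + 121 = 221 ✓.
  221 · 29 = 6409: from (10² + 11²)(2² + 5²), take (10·2 − 11·5, 10·5 + 11·2) = (20 − 55, 50 + 22) = (-35, 72); dropping signs (only squares matter) gives (35, 72); check 35² + 72² = 1225 + 5184 = 6409 ✓.
Step 4: Order so x ≤ y and verify: 35² + 72² = 1225 + 5184 = 6409 = n. ✓

n = 6409 = 35² + 72² (one valid representation with x ≤ y).


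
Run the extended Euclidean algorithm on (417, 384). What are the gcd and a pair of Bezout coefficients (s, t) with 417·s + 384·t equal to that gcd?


Euclidean algorithm on (417, 384) — divide until remainder is 0:
  417 = 1 · 384 + 33
  384 = 11 · 33 + 21
  33 = 1 · 21 + 12
  21 = 1 · 12 + 9
  12 = 1 · 9 + 3
  9 = 3 · 3 + 0
gcd(417, 384) = 3.
Track Bezout coefficients alongside the remainders: start with r₀ = 417 = a·1 + b·0 (s = 1, t = 0) and r₁ = 384 = a·0 + b·1 (s = 0, t = 1); each new remainder r_{k+1} = r_{k-1} − q_k·r_k inherits s_{k+1} = s_{k-1} − q_k·s_k, t_{k+1} = t_{k-1} − q_k·t_k, so r_k = a·s_k + b·t_k at every step:
  q = 1: r = 33, s = 1 − 1·0 = 1, t = 0 − 1·1 = -1  (check: 417·1 + 384·(-1) = 33)
  q = 11: r = 21, s = 0 − 11·1 = -11, t = 1 − 11·(-1) = 12  (check: 417·(-11) + 384·12 = 21)
  q = 1: r = 12, s = 1 − 1·(-11) = 12, t = -1 − 1·12 = -13  (check: 417·12 + 384·(-13) = 12)
  q = 1: r = 9, s = -11 − 1·12 = -23, t = 12 − 1·(-13) = 25  (check: 417·(-23) + 384·25 = 9)
  q = 1: r = 3, s = 12 − 1·(-23) = 35, t = -13 − 1·25 = -38  (check: 417·35 + 384·(-38) = 3)
The row with r = 3 (the gcd) gives the Bezout coefficients s = 35, t = -38.
Result: 417 · (35) + 384 · (-38) = 3.

gcd(417, 384) = 3; s = 35, t = -38 (check: 417·35 + 384·(-38) = 3).


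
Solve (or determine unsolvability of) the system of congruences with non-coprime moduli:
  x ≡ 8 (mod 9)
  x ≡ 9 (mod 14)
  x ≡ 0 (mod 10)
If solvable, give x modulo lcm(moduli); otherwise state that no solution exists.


Moduli 9, 14, 10 are not pairwise coprime, so CRT works modulo lcm(m_i) when all pairwise compatibility conditions hold.
Pairwise compatibility: gcd(m_i, m_j) must divide a_i - a_j for every pair.
Merge one congruence at a time:
  Start: x ≡ 8 (mod 9).
  Combine with x ≡ 9 (mod 14): gcd(9, 14) = 1; 9 - 8 = 1, which IS divisible by 1, so compatible.
    Write x = 8 + 9·t and substitute into x ≡ 9 (mod 14): 9·t ≡ 9 − 8 = 1 (mod 14).
    The inverse of 9 mod 14 is 11 (since 9·11 = 99 = 7·14 + 1), so t ≡ 11·1 = 11 ≡ 11 (mod 14).
    Then x = 8 + 9·11 = 107, valid modulo lcm(9, 14) = 126: x ≡ 107 (mod 126).
  Combine with x ≡ 0 (mod 10): gcd(126, 10) = 2, and 0 - 107 = -107 is NOT divisible by 2.
    ⇒ system is inconsistent (no integer solution).

No solution (the system is inconsistent).


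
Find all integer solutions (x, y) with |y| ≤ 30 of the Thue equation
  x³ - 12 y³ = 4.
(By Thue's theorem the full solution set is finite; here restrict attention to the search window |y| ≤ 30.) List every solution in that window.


The equation is x³ - 12y³ = 4. For fixed y, x³ = 12·y³ + 4, so a solution requires the RHS to be a perfect cube.
Strategy: iterate y from -30 to 30, compute RHS = 12·y³ + 4, and check whether it is a (positive or negative) perfect cube.
Check small values of y:
  y = 0: RHS = 4 is not a perfect cube.
  y = 1: RHS = 16 is not a perfect cube.
  y = -1: RHS = -8 = (-2)³ ⇒ x = -2 works.
  y = 2: RHS = 100 is not a perfect cube.
  y = -2: RHS = -92 is not a perfect cube.
  y = 3: RHS = 328 is not a perfect cube.
  y = -3: RHS = -320 is not a perfect cube.
Continuing the search up to |y| = 30 finds no further solutions beyond those listed.
Collected solutions: (-2, -1).

Solutions (with |y| ≤ 30): (-2, -1).


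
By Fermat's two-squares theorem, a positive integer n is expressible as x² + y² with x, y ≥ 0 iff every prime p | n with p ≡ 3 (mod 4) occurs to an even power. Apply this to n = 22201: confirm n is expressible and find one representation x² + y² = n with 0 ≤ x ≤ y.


Step 1: Factor n = 22201 = 149^2.
Step 2: Check the mod-4 condition on each prime factor: 149 ≡ 1 (mod 4), exponent 2.
All primes ≡ 3 (mod 4) appear to even exponent (or don't appear), so by the two-squares theorem n IS expressible as a sum of two squares.
Step 3: Build a representation. Here n = 149 · 149 is a product of primes ≡ 1 (mod 4). Each prime p ≡ 1 (mod 4) is itself a sum of two squares; find a² by testing p − a² for a perfect square:
  149: 149 − 1² = 148, 149 − 2² = 145, 149 − 3² = 140, 149 − 4² = 133, 149 − 5² = 124, 149 − 6² = 113, 149 − 7² = 100 = 10² ⇒ 149 = 7² + 10².
  Combine using the Brahmagupta–Fibonacci identity (a² + b²)(c² + d²) = (ac − bd)² + (ad + bc)² = (ac + bd)² + (ad − bc)²:
  149 · 149 = 22201: from (7² + 10²)(7² + 10²), take (7·7 − 10·10, 7·10 + 10·7) = (49 − 100, 70 + 70) = (-51, 140); dropping signs (only squares matter) gives (51, 140); check 51² + 140² = 2601 + 19600 = 22201 ✓.
Step 4: Order so x ≤ y and verify: 51² + 140² = 2601 + 19600 = 22201 = n. ✓

n = 22201 = 51² + 140² (one valid representation with x ≤ y).


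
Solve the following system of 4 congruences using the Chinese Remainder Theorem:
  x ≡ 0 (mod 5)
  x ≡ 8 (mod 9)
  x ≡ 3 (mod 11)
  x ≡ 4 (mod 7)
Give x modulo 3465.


Product of moduli M = 5 · 9 · 11 · 7 = 3465.
Merge one congruence at a time:
  Start: x ≡ 0 (mod 5).
  Combine with x ≡ 8 (mod 9); new modulus lcm = 45.
    Write x = 0 + 5·t and substitute into x ≡ 8 (mod 9): 5·t ≡ 8 − 0 = 8 (mod 9).
    The inverse of 5 mod 9 is 2 (since 5·2 = 10 = 1·9 + 1), so t ≡ 2·8 = 16 ≡ 7 (mod 9).
    Then x = 0 + 5·7 = 35, valid modulo lcm(5, 9) = 45: x ≡ 35 (mod 45).
  Combine with x ≡ 3 (mod 11); new modulus lcm = 495.
    Write x = 35 + 45·t and substitute into x ≡ 3 (mod 11): 45·t ≡ 3 − 35 = -32 (mod 11).
    Reduce coefficients mod 11: 1·t ≡ 1 (mod 11).
    So t ≡ 1 (mod 11).
    Then x = 35 + 45·1 = 80, valid modulo lcm(45, 11) = 495: x ≡ 80 (mod 495).
  Combine with x ≡ 4 (mod 7); new modulus lcm = 3465.
    Write x = 80 + 495·t and substitute into x ≡ 4 (mod 7): 495·t ≡ 4 − 80 = -76 (mod 7).
    Reduce coefficients mod 7: 5·t ≡ 1 (mod 7).
    The inverse of 5 mod 7 is 3 (since 5·3 = 15 = 2·7 + 1), so t ≡ 3·1 = 3 ≡ 3 (mod 7).
    Then x = 80 + 495·3 = 1565, valid modulo lcm(495, 7) = 3465: x ≡ 1565 (mod 3465).
Verify against each original: 1565 mod 5 = 0, 1565 mod 9 = 8, 1565 mod 11 = 3, 1565 mod 7 = 4.

x ≡ 1565 (mod 3465).


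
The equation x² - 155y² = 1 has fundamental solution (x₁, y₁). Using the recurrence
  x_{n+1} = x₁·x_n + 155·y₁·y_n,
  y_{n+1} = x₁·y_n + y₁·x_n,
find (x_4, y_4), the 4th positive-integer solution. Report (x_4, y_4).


Step 1: Find the fundamental solution (x₁, y₁) of x² - 155y² = 1.
  Expand √155 as a continued fraction. a₀ = ⌊√155⌋ = 12; iterate m_{k+1} = d_k·a_k − m_k, d_{k+1} = (155 − m_{k+1}²)/d_k, a_{k+1} = ⌊(a₀ + m_{k+1})/d_{k+1}⌋ (starting m₀ = 0, d₀ = 1), with convergents p_k = a_k·p_{k-1} + p_{k-2}, q_k = a_k·q_{k-1} + q_{k-2} (p₋₁ = 1, q₋₁ = 0):
  k = 0: a₀ = 12; p₀/q₀ = 12/1; p₀² − 155·q₀² = 144 − 155 = -11.
  k = 1: m = 12, d = 11, a = ⌊(12 + 12)/11⌋ = 2; p/q = (2·12 + 1)/(2·1 + 0) = 25/2; p² − 155·q² = 625 − 620 = 5.
  k = 2: m = 10, d = 5, a = ⌊(12 + 10)/5⌋ = 4; p/q = (4·25 + 12)/(4·2 + 1) = 112/9; p² − 155·q² = 12544 − 12555 = -11.
  k = 3: m = 10, d = 11, a = ⌊(12 + 10)/11⌋ = 2; p/q = (2·112 + 25)/(2·9 + 2) = 249/20; p² − 155·q² = 62001 − 62000 = 1.
  The first convergent with p² − 155·q² = 1 gives the fundamental solution (x₁, y₁) = (249, 20).
Step 2: Apply the recurrence (x_{n+1}, y_{n+1}) = (x₁x_n + 155y₁y_n, x₁y_n + y₁x_n) repeatedly.
  From (x_1, y_1) = (249, 20): x_2 = 249·249 + 155·20·20 = 124001; y_2 = 249·20 + 20·249 = 9960.
  From (x_2, y_2) = (124001, 9960): x_3 = 249·124001 + 155·20·9960 = 61752249; y_3 = 249·9960 + 20·124001 = 4960060.
  From (x_3, y_3) = (61752249, 4960060): x_4 = 249·61752249 + 155·20·4960060 = 30752496001; y_4 = 249·4960060 + 20·61752249 = 2470099920.
Step 3: Verify x_4² - 155·y_4² = 945716010291520992001 - 945716010291520992000 = 1 (should be 1). ✓

(x_1, y_1) = (249, 20); (x_4, y_4) = (30752496001, 2470099920).


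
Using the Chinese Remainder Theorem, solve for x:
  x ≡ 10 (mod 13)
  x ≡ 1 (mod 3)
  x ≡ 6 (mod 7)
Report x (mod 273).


Moduli 13, 3, 7 are pairwise coprime; by CRT there is a unique solution modulo M = 13 · 3 · 7 = 273.
Solve pairwise, accumulating the modulus:
  Start with x ≡ 10 (mod 13).
  Combine with x ≡ 1 (mod 3): since gcd(13, 3) = 1, we get a unique residue mod 39.
    Write x = 10 + 13·t and substitute into x ≡ 1 (mod 3): 13·t ≡ 1 − 10 = -9 (mod 3).
    Reduce coefficients mod 3: 1·t ≡ 0 (mod 3).
    So t ≡ 0 (mod 3).
    Then x = 10 + 13·0 = 10, valid modulo lcm(13, 3) = 39: x ≡ 10 (mod 39).
  Combine with x ≡ 6 (mod 7): since gcd(39, 7) = 1, we get a unique residue mod 273.
    Write x = 10 + 39·t and substitute into x ≡ 6 (mod 7): 39·t ≡ 6 − 10 = -4 (mod 7).
    Reduce coefficients mod 7: 4·t ≡ 3 (mod 7).
    The inverse of 4 mod 7 is 2 (since 4·2 = 8 = 1·7 + 1), so t ≡ 2·3 = 6 ≡ 6 (mod 7).
    Then x = 10 + 39·6 = 244, valid modulo lcm(39, 7) = 273: x ≡ 244 (mod 273).
Verify: 244 mod 13 = 10 ✓, 244 mod 3 = 1 ✓, 244 mod 7 = 6 ✓.

x ≡ 244 (mod 273).


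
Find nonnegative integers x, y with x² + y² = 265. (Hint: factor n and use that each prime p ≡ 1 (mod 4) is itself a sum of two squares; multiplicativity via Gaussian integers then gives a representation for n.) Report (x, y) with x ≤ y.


Step 1: Factor n = 265 = 5 · 53.
Step 2: Check the mod-4 condition on each prime factor: 5 ≡ 1 (mod 4), exponent 1; 53 ≡ 1 (mod 4), exponent 1.
All primes ≡ 3 (mod 4) appear to even exponent (or don't appear), so by the two-squares theorem n IS expressible as a sum of two squares.
Step 3: Build a representation. Here n = 5 · 53 is a product of primes ≡ 1 (mod 4). Each prime p ≡ 1 (mod 4) is itself a sum of two squares; find a² by testing p − a² for a perfect square:
  5: 5 − 1² = 4 = 2² ⇒ 5 = 1² + 2².
  53: 53 − 1² = 52, 53 − 2² = 49 = 7² ⇒ 53 = 2² + 7².
  Combine using the Brahmagupta–Fibonacci identity (a² + b²)(c² + d²) = (ac − bd)² + (ad + bc)² = (ac + bd)² + (ad − bc)²:
  5 · 53 = 265: from (1² + 2²)(2² + 7²), take (1·2 − 2·7, 1·7 + 2·2) = (2 − 14, 7 + 4) = (-12, 11); dropping signs (only squares matter) gives (12, 11); check 12² + 11² = 144 + 121 = 265 ✓.
Step 4: Order so x ≤ y and verify: 11² + 12² = 121 + 144 = 265 = n. ✓

n = 265 = 11² + 12² (one valid representation with x ≤ y).


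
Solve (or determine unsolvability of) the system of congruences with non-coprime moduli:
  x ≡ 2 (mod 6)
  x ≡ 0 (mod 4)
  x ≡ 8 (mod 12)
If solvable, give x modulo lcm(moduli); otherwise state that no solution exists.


Moduli 6, 4, 12 are not pairwise coprime, so CRT works modulo lcm(m_i) when all pairwise compatibility conditions hold.
Pairwise compatibility: gcd(m_i, m_j) must divide a_i - a_j for every pair.
Merge one congruence at a time:
  Start: x ≡ 2 (mod 6).
  Combine with x ≡ 0 (mod 4): gcd(6, 4) = 2; 0 - 2 = -2, which IS divisible by 2, so compatible.
    Write x = 2 + 6·t and substitute into x ≡ 0 (mod 4): 6·t ≡ 0 − 2 = -2 (mod 4).
    Divide the congruence (and modulus) by g = 2: 3·t ≡ -1 (mod 2).
    Reduce coefficients mod 2: 1·t ≡ 1 (mod 2).
    So t ≡ 1 (mod 2).
    Then x = 2 + 6·1 = 8, valid modulo lcm(6, 4) = 12: x ≡ 8 (mod 12).
  Combine with x ≡ 8 (mod 12): gcd(12, 12) = 12; 8 - 8 = 0, which IS divisible by 12, so compatible.
    Write x = 8 + 12·t and substitute into x ≡ 8 (mod 12): 12·t ≡ 8 − 8 = 0 (mod 12).
    Divide the congruence (and modulus) by g = 12: 1·t ≡ 0 (mod 1).
    Modulo 1 every t works; take t = 0.
    Then x = 8 + 12·0 = 8, valid modulo lcm(12, 12) = 12: x ≡ 8 (mod 12).
Verify: 8 mod 6 = 2, 8 mod 4 = 0, 8 mod 12 = 8.

x ≡ 8 (mod 12).


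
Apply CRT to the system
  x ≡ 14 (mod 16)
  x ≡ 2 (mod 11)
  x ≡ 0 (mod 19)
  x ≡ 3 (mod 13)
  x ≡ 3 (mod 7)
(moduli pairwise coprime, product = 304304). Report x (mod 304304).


Product of moduli M = 16 · 11 · 19 · 13 · 7 = 304304.
Merge one congruence at a time:
  Start: x ≡ 14 (mod 16).
  Combine with x ≡ 2 (mod 11); new modulus lcm = 176.
    Write x = 14 + 16·t and substitute into x ≡ 2 (mod 11): 16·t ≡ 2 − 14 = -12 (mod 11).
    Reduce coefficients mod 11: 5·t ≡ 10 (mod 11).
    The inverse of 5 mod 11 is 9 (since 5·9 = 45 = 4·11 + 1), so t ≡ 9·10 = 90 ≡ 2 (mod 11).
    Then x = 14 + 16·2 = 46, valid modulo lcm(16, 11) = 176: x ≡ 46 (mod 176).
  Combine with x ≡ 0 (mod 19); new modulus lcm = 3344.
    Write x = 46 + 176·t and substitute into x ≡ 0 (mod 19): 176·t ≡ 0 − 46 = -46 (mod 19).
    Reduce coefficients mod 19: 5·t ≡ 11 (mod 19).
    The inverse of 5 mod 19 is 4 (since 5·4 = 20 = 1·19 + 1), so t ≡ 4·11 = 44 ≡ 6 (mod 19).
    Then x = 46 + 176·6 = 1102, valid modulo lcm(176, 19) = 3344: x ≡ 1102 (mod 3344).
  Combine with x ≡ 3 (mod 13); new modulus lcm = 43472.
    Write x = 1102 + 3344·t and substitute into x ≡ 3 (mod 13): 3344·t ≡ 3 − 1102 = -1099 (mod 13).
    Reduce coefficients mod 13: 3·t ≡ 6 (mod 13).
    The inverse of 3 mod 13 is 9 (since 3·9 = 27 = 2·13 + 1), so t ≡ 9·6 = 54 ≡ 2 (mod 13).
    Then x = 1102 + 3344·2 = 7790, valid modulo lcm(3344, 13) = 43472: x ≡ 7790 (mod 43472).
  Combine with x ≡ 3 (mod 7); new modulus lcm = 304304.
    Write x = 7790 + 43472·t and substitute into x ≡ 3 (mod 7): 43472·t ≡ 3 − 7790 = -7787 (mod 7).
    Reduce coefficients mod 7: 2·t ≡ 4 (mod 7).
    The inverse of 2 mod 7 is 4 (since 2·4 = 8 = 1·7 + 1), so t ≡ 4·4 = 16 ≡ 2 (mod 7).
    Then x = 7790 + 43472·2 = 94734, valid modulo lcm(43472, 7) = 304304: x ≡ 94734 (mod 304304).
Verify against each original: 94734 mod 16 = 14, 94734 mod 11 = 2, 94734 mod 19 = 0, 94734 mod 13 = 3, 94734 mod 7 = 3.

x ≡ 94734 (mod 304304).
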